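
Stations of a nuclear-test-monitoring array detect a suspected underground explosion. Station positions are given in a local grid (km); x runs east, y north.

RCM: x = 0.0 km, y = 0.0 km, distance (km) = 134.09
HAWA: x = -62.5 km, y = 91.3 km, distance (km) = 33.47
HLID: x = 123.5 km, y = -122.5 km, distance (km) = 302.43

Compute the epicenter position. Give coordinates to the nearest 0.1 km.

Circle about each station: x² + y² = 134.09²; (x + 62.5)² + (y − 91.3)² = 33.47²; (x − 123.5)² + (y + 122.5)² = 302.43².
Subtracting the RCM equation from the HAWA and HLID equations removes the quadratic terms:
-125.0 x + 182.6 y = 29101.83
247.0 x − 245.0 y = -43225.28
Solving the 2×2 system: x ≈ -52.7, y ≈ 123.3 km.
Check against RCM (with the unrounded x, y): √(x²+y²) = 134.09 ≈ 134.09 km. ✓

x ≈ -52.7 km, y ≈ 123.3 km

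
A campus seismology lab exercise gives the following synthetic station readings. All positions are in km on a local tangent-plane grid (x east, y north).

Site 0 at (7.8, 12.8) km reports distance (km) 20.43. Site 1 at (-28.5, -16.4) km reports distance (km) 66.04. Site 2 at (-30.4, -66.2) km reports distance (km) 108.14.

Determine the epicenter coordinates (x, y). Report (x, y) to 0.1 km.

18.0 km east, 30.5 km north

Circle about each station: (x − 7.8)² + (y − 12.8)² = 20.43²; (x + 28.5)² + (y + 16.4)² = 66.04²; (x + 30.4)² + (y + 66.2)² = 108.14².
Subtracting pairs of circle equations eliminates x²+y² and gives linear equations (the radical axes):
-72.6 x − 58.4 y = -3087.37
-76.4 x − 158.0 y = -6194.95
Solving the 2×2 system: x ≈ 18.0, y ≈ 30.5 km.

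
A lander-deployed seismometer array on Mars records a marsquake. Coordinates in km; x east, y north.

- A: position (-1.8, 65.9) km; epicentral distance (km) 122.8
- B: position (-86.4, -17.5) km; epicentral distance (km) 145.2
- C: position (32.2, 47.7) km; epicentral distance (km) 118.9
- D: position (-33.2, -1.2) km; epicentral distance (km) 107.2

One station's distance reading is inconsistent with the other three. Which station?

A

Solve using three stations at a time. Using B, C, D (subtract circle equations pairwise → linear system) gives (x, y) ≈ (48.9, -69.8).
Distances from that point to each station vs reported:
  A: calculated 144.9 vs reported 122.8 → residual 22.1 km
  B: calculated 145.0 vs reported 145.2 → residual 0.2 km
  C: calculated 118.7 vs reported 118.9 → residual 0.2 km
  D: calculated 107.0 vs reported 107.2 → residual 0.2 km
B, C, D are mutually consistent (residuals ≈ 0); A is off by 22.1 km.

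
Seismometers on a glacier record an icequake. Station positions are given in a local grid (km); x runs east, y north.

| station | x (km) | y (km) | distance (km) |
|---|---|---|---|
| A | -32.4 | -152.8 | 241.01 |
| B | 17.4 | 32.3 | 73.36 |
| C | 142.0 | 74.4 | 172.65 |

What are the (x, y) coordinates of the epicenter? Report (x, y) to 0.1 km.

Circle about each station: (x + 32.4)² + (y + 152.8)² = 241.01²; (x − 17.4)² + (y − 32.3)² = 73.36²; (x − 142.0)² + (y − 74.4)² = 172.65².
Subtracting pairs of circle equations eliminates x²+y² and gives linear equations (the radical axes):
99.6 x + 370.2 y = 29652.58
348.8 x + 454.4 y = 29579.56
Solving the 2×2 system: x ≈ -30.1, y ≈ 88.2 km.

-30.1 km east, 88.2 km north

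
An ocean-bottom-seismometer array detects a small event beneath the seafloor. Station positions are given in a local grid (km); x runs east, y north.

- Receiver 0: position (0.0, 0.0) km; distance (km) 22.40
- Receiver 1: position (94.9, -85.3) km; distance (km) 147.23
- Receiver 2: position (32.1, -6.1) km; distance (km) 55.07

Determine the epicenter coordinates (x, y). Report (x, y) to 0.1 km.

Circle about each station: x² + y² = 22.40²; (x − 94.9)² + (y + 85.3)² = 147.23²; (x − 32.1)² + (y + 6.1)² = 55.07².
Subtracting pairs of circle equations eliminates x²+y² and gives linear equations (the radical axes):
189.8 x − 170.6 y = -4892.81
64.2 x − 12.2 y = -1463.32
Solving the 2×2 system: x ≈ -22.0, y ≈ 4.2 km.
Check against Receiver 0 (with the unrounded x, y): √(x²+y²) = 22.39 ≈ 22.40 km. ✓

(-22.0, 4.2)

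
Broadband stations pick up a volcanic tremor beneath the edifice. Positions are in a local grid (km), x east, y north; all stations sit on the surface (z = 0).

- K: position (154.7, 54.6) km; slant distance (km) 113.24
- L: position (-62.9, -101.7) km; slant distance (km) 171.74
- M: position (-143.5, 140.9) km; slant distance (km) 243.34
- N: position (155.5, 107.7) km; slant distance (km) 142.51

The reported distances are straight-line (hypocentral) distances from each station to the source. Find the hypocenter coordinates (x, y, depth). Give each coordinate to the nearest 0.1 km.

x ≈ 58.6 km, y ≈ 12.1 km, depth ≈ 42.2 km

Each station gives a sphere (x−x_i)² + (y−y_i)² + z² = d_i² (stations at z=0).
Subtracting the K sphere from L and M: z² cancels, leaving linear equations in x and y:
-435.2 x − 312.6 y = -29285.28
-596.4 x + 172.6 y = -32859.25
Solving: x ≈ 58.598, y ≈ 12.102 km (keep extra digits for the depth step; rounded: 58.6, 12.1).
Then from the K sphere: z² = 113.24² − (x − 154.7)² − (y − 54.6)² with x = 58.598, y = 12.102, so z ≈ 42.209 ≈ 42.2 km.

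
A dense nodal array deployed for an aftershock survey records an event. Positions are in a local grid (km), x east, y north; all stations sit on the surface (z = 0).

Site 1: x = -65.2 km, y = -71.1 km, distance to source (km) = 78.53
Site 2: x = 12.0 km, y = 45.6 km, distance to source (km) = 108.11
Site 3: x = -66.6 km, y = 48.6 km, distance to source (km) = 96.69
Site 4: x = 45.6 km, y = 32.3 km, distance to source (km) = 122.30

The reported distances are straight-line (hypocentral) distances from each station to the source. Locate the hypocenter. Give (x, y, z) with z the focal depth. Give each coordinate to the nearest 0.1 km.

Each station gives a sphere (x−x_i)² + (y−y_i)² + z² = d_i² (stations at z=0).
Subtracting the Site 1 sphere from Site 2 and Site 3: z² cancels, leaving linear equations in x and y:
154.4 x + 233.4 y = -12603.70
-2.8 x + 239.4 y = -5690.73
Solving: x ≈ -44.903, y ≈ -24.296 km (keep extra digits for the depth step; rounded: -44.9, -24.3).
Then from the Site 1 sphere: z² = 78.53² − (x + 65.2)² − (y + 71.1)² with x = -44.903, y = -24.296, so z ≈ 59.702 ≈ 59.7 km.
Check against Site 4 (with the unrounded solution): distance 122.30 ≈ 122.30 km. ✓

(-44.9, -24.3, 59.7)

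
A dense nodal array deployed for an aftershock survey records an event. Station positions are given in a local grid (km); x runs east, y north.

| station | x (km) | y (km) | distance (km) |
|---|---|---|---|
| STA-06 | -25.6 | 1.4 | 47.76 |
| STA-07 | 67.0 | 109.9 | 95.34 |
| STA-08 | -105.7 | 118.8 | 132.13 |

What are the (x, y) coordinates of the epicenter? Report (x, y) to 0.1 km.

Circle about each station: (x + 25.6)² + (y − 1.4)² = 47.76²; (x − 67.0)² + (y − 109.9)² = 95.34²; (x + 105.7)² + (y − 118.8)² = 132.13².
Subtracting pairs of circle equations eliminates x²+y² and gives linear equations (the radical axes):
185.2 x + 217.0 y = 9100.99
-160.2 x + 234.8 y = 9451.29
Solving the 2×2 system: x ≈ 1.1, y ≈ 41.0 km.

x ≈ 1.1 km, y ≈ 41.0 km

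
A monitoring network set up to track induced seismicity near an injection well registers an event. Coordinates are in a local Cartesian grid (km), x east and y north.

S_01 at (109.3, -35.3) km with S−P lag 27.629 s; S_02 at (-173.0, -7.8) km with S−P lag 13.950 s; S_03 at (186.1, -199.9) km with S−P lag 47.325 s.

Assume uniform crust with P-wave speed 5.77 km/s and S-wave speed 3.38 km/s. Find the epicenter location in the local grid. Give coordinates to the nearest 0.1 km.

-90.0 km east, 70.1 km north

Distance from S−P lag: d = Δt · v_P v_S / (v_P − v_S) = Δt · (5.77·3.38)/(5.77−3.38) ≈ 8.1601·Δt.
So d_S_01 = 225.45, d_S_02 = 113.83, d_S_03 = 386.18 km.
Circle about each station: (x − 109.3)² + (y + 35.3)² = 225.45²; (x + 173.0)² + (y + 7.8)² = 113.83²; (x − 186.1)² + (y + 199.9)² = 386.18².
Subtracting the S_01 equation from the S_02 and S_03 equations removes the quadratic terms:
-564.6 x + 55.0 y = 54667.69
153.6 x − 329.2 y = -36906.65
Solving the 2×2 system: x ≈ -90.0, y ≈ 70.1 km.
Check against S_01 (with the unrounded x, y): √((x − 109.3)²+(y + 35.3)²) = 225.46 ≈ 225.45 km. ✓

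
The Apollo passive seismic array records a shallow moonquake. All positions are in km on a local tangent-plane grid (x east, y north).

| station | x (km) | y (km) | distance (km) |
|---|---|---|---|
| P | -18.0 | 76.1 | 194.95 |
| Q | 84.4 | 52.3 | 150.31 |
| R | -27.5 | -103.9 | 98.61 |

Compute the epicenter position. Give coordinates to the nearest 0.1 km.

Circle about each station: (x + 18.0)² + (y − 76.1)² = 194.95²; (x − 84.4)² + (y − 52.3)² = 150.31²; (x + 27.5)² + (y + 103.9)² = 98.61².
Subtracting pairs of circle equations eliminates x²+y² and gives linear equations (the radical axes):
204.8 x − 47.6 y = 19155.85
-19.0 x − 360.0 y = 33717.82
Solving the 2×2 system: x ≈ 70.9, y ≈ -97.4 km.
Check against P (with the unrounded x, y): √((x + 18.0)²+(y − 76.1)²) = 194.95 ≈ 194.95 km. ✓

(70.9, -97.4)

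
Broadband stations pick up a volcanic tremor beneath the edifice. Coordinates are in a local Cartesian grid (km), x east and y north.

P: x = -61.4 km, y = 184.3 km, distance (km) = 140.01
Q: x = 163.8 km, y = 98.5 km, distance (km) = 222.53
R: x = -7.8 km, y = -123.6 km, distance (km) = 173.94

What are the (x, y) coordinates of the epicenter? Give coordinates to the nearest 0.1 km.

(-52.1, 44.6)

Circle about each station: (x + 61.4)² + (y − 184.3)² = 140.01²; (x − 163.8)² + (y − 98.5)² = 222.53²; (x + 7.8)² + (y + 123.6)² = 173.94².
Subtracting the P equation from the Q and R equations removes the quadratic terms:
450.4 x − 171.6 y = -31120.56
107.2 x − 615.8 y = -33050.97
Solving the 2×2 system: x ≈ -52.1, y ≈ 44.6 km.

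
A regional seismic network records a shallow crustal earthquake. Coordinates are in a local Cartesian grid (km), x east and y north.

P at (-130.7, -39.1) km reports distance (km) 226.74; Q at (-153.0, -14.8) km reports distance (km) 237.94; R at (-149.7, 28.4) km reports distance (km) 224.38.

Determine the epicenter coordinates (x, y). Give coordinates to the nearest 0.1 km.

Circle about each station: (x + 130.7)² + (y + 39.1)² = 226.74²; (x + 153.0)² + (y + 14.8)² = 237.94²; (x + 149.7)² + (y − 28.4)² = 224.38².
Subtracting the P equation from the Q and R equations removes the quadratic terms:
-44.6 x + 48.6 y = -187.68
-38.0 x + 135.0 y = 5669.99
Solving the 2×2 system: x ≈ 72.1, y ≈ 62.3 km.

72.1 km east, 62.3 km north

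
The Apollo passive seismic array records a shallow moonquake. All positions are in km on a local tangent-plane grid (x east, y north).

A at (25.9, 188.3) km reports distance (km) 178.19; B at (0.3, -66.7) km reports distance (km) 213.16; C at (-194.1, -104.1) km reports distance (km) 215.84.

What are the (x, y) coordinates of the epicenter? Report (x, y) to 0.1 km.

Circle about each station: (x − 25.9)² + (y − 188.3)² = 178.19²; (x − 0.3)² + (y + 66.7)² = 213.16²; (x + 194.1)² + (y + 104.1)² = 215.84².
Subtracting pairs of circle equations eliminates x²+y² and gives linear equations (the radical axes):
-51.2 x − 510.0 y = -45364.23
-440.0 x − 584.8 y = -2451.31
Solving the 2×2 system: x ≈ -130.0, y ≈ 102.0 km.

(-130.0, 102.0)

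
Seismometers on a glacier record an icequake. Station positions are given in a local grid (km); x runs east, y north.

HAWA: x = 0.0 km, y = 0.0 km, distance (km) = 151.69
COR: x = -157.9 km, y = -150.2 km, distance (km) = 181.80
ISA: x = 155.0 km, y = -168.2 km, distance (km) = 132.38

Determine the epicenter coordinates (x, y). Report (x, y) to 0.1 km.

(23.9, -149.8)

Circle about each station: x² + y² = 151.69²; (x + 157.9)² + (y + 150.2)² = 181.80²; (x − 155.0)² + (y + 168.2)² = 132.38².
Subtracting pairs of circle equations eliminates x²+y² and gives linear equations (the radical axes):
-315.8 x − 300.4 y = 37451.07
310.0 x − 336.4 y = 57801.63
Solving the 2×2 system: x ≈ 23.9, y ≈ -149.8 km.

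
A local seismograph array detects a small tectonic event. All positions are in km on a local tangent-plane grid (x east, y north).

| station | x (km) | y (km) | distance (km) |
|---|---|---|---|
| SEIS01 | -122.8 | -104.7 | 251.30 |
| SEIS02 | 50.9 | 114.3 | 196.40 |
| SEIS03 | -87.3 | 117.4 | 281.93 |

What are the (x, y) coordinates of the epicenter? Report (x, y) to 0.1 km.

Circle about each station: (x + 122.8)² + (y + 104.7)² = 251.30²; (x − 50.9)² + (y − 114.3)² = 196.40²; (x + 87.3)² + (y − 117.4)² = 281.93².
Subtracting the SEIS01 equation from the SEIS02 and SEIS03 equations removes the quadratic terms:
347.4 x + 438.0 y = 14192.10
71.0 x + 444.2 y = -20970.71
Solving the 2×2 system: x ≈ 125.7, y ≈ -67.3 km.

x ≈ 125.7 km, y ≈ -67.3 km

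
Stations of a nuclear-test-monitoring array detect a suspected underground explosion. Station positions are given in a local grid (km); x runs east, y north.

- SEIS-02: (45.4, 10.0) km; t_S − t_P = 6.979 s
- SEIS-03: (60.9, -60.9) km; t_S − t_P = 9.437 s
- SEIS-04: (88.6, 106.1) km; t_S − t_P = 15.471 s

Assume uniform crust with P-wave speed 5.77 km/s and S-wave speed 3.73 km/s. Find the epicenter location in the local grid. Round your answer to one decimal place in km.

x ≈ -25.2 km, y ≈ -10.9 km

Distance from S−P lag: d = Δt · v_P v_S / (v_P − v_S) = Δt · (5.77·3.73)/(5.77−3.73) ≈ 10.5500·Δt.
So d_SEIS-02 = 73.63, d_SEIS-03 = 99.56, d_SEIS-04 = 163.22 km.
Circle about each station: (x − 45.4)² + (y − 10.0)² = 73.63²; (x − 60.9)² + (y + 60.9)² = 99.56²; (x − 88.6)² + (y − 106.1)² = 163.22².
Subtracting the SEIS-02 equation from the SEIS-03 and SEIS-04 equations removes the quadratic terms:
31.0 x − 141.8 y = 765.64
86.4 x + 192.2 y = -4273.38
Solving the 2×2 system: x ≈ -25.2, y ≈ -10.9 km.
Check against SEIS-02 (with the unrounded x, y): √((x − 45.4)²+(y − 10.0)²) = 73.63 ≈ 73.63 km. ✓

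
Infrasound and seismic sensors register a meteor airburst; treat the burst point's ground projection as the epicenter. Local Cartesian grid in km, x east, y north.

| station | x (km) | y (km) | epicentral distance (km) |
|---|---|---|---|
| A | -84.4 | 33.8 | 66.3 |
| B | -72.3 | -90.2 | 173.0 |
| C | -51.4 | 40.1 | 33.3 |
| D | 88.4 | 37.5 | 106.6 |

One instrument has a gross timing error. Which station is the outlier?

Solve using three stations at a time. Using A, C, D (subtract circle equations pairwise → linear system) gives (x, y) ≈ (-18.2, 37.5).
Distances from that point to each station vs reported:
  A: calculated 66.3 vs reported 66.3 → residual 0.0 km
  B: calculated 138.7 vs reported 173.0 → residual 34.3 km
  C: calculated 33.3 vs reported 33.3 → residual 0.0 km
  D: calculated 106.6 vs reported 106.6 → residual 0.0 km
A, C, D are mutually consistent (residuals ≈ 0); B is off by 34.3 km.

B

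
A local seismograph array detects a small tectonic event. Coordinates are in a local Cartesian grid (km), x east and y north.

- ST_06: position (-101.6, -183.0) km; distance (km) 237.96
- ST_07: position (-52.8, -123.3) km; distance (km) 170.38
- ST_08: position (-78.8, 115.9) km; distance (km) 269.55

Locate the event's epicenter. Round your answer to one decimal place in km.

Circle about each station: (x + 101.6)² + (y + 183.0)² = 237.96²; (x + 52.8)² + (y + 123.3)² = 170.38²; (x + 78.8)² + (y − 115.9)² = 269.55².
Subtracting the ST_06 equation from the ST_07 and ST_08 equations removes the quadratic terms:
97.6 x + 119.4 y = 1774.79
45.6 x + 597.8 y = -40201.55
Solving the 2×2 system: x ≈ 110.8, y ≈ -75.7 km.

x ≈ 110.8 km, y ≈ -75.7 km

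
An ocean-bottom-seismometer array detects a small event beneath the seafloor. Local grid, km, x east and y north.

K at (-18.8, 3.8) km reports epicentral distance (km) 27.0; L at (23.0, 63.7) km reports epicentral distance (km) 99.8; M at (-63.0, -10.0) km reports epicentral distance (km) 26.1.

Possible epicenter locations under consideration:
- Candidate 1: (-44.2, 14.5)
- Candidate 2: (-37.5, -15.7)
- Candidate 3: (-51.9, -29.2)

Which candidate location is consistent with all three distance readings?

For each candidate, compare |candidate − station| to the reported distance:
Candidate 1: residuals K 0.6, L 16.5, M 4.8 → max 16.5 km
Candidate 2: residuals K 0.0, L 0.0, M 0.0 → max 0.0 km
Candidate 3: residuals K 19.7, L 19.5, M 3.9 → max 19.7 km
Only Candidate 2 has all residuals ≈ 0.

Candidate 2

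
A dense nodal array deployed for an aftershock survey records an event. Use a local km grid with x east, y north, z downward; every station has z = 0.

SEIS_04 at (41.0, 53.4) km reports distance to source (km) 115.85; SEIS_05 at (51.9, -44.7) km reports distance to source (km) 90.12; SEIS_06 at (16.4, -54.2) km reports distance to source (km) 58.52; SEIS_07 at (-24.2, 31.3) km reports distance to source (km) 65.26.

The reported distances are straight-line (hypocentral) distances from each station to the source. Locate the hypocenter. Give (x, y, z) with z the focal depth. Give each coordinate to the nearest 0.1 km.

Each station gives a sphere (x−x_i)² + (y−y_i)² + z² = d_i² (stations at z=0).
Subtracting the SEIS_04 sphere from SEIS_05 and SEIS_06: z² cancels, leaving linear equations in x and y:
21.8 x − 196.2 y = 5458.75
-49.2 x − 215.2 y = 8670.67
Solving: x ≈ -36.702, y ≈ -31.900 km (keep extra digits for the depth step; rounded: -36.7, -31.9).
Then from the SEIS_04 sphere: z² = 115.85² − (x − 41.0)² − (y − 53.4)² with x = -36.702, y = -31.900, so z ≈ 10.370 ≈ 10.4 km.
Check against SEIS_07 (with the unrounded solution): distance 65.25 ≈ 65.26 km. ✓

(-36.7, -31.9, 10.4)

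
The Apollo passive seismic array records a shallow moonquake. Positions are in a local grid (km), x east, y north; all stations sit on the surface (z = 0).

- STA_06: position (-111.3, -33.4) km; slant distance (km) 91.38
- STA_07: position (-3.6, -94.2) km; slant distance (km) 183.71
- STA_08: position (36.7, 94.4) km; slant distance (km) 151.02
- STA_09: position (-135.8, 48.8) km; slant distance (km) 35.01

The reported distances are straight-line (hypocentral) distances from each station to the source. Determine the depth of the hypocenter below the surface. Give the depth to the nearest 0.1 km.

Each station gives a sphere (x−x_i)² + (y−y_i)² + z² = d_i² (stations at z=0).
Subtracting the STA_06 sphere from STA_07 and STA_08: z² cancels, leaving linear equations in x and y:
215.4 x − 121.6 y = -30015.71
296.0 x + 255.6 y = -17701.74
Solving: x ≈ -107.903, y ≈ 55.702 km (keep extra digits for the depth step; rounded: -107.9, 55.7).
Then from the STA_06 sphere: z² = 91.38² − (x + 111.3)² − (y + 33.4)² with x = -107.903, y = 55.702, so z ≈ 19.990 ≈ 20.0 km.
Check against STA_09 (with the unrounded solution): distance 35.01 ≈ 35.01 km. ✓

depth ≈ 20.0 km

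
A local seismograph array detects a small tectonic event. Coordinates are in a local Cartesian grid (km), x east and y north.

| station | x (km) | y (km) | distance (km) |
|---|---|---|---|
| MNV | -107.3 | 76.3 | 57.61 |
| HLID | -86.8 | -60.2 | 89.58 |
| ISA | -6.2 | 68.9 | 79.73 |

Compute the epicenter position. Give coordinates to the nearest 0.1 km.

Circle about each station: (x + 107.3)² + (y − 76.3)² = 57.61²; (x + 86.8)² + (y + 60.2)² = 89.58²; (x + 6.2)² + (y − 68.9)² = 79.73².
Subtracting the MNV equation from the HLID and ISA equations removes the quadratic terms:
41.0 x − 273.0 y = -10882.36
202.2 x − 14.8 y = -15587.29
Solving the 2×2 system: x ≈ -75.0, y ≈ 28.6 km.
Check against MNV (with the unrounded x, y): √((x + 107.3)²+(y − 76.3)²) = 57.61 ≈ 57.61 km. ✓

x ≈ -75.0 km, y ≈ 28.6 km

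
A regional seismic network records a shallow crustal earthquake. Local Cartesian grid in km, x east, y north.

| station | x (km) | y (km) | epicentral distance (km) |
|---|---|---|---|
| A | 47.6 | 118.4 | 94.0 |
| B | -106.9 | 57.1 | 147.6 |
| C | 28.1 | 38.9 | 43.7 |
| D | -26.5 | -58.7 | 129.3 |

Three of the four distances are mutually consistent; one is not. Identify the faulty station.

B

Solve using three stations at a time. Using A, C, D (subtract circle equations pairwise → linear system) gives (x, y) ≈ (70.2, 27.2).
Distances from that point to each station vs reported:
  A: calculated 94.0 vs reported 94.0 → residual 0.0 km
  B: calculated 179.6 vs reported 147.6 → residual 32.0 km
  C: calculated 43.7 vs reported 43.7 → residual 0.0 km
  D: calculated 129.3 vs reported 129.3 → residual 0.0 km
A, C, D are mutually consistent (residuals ≈ 0); B is off by 32.0 km.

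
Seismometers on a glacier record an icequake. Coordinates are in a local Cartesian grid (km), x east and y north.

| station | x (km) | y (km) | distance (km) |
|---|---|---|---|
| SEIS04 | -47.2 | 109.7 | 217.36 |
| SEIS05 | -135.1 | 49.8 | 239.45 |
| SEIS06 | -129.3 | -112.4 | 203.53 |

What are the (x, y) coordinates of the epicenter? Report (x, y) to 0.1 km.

70.4 km east, -73.1 km north

Circle about each station: (x + 47.2)² + (y − 109.7)² = 217.36²; (x + 135.1)² + (y − 49.8)² = 239.45²; (x + 129.3)² + (y + 112.4)² = 203.53².
Subtracting the SEIS04 equation from the SEIS05 and SEIS06 equations removes the quadratic terms:
-175.8 x − 119.8 y = -3620.81
-164.2 x − 444.2 y = 20911.23
Solving the 2×2 system: x ≈ 70.4, y ≈ -73.1 km.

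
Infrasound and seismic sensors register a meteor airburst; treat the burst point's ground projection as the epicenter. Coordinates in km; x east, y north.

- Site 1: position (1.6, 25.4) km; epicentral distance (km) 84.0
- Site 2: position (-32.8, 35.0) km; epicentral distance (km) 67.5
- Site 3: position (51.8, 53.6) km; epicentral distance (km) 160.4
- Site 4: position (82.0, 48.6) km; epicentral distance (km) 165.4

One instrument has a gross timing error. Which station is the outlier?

Solve using three stations at a time. Using Site 1, Site 2, Site 4 (subtract circle equations pairwise → linear system) gives (x, y) ≈ (-67.0, -23.6).
Distances from that point to each station vs reported:
  Site 1: calculated 84.3 vs reported 84.0 → residual 0.3 km
  Site 2: calculated 67.9 vs reported 67.5 → residual 0.4 km
  Site 3: calculated 141.7 vs reported 160.4 → residual 18.7 km
  Site 4: calculated 165.5 vs reported 165.4 → residual 0.1 km
Site 1, Site 2, Site 4 are mutually consistent (residuals ≈ 0); Site 3 is off by 18.7 km.

Site 3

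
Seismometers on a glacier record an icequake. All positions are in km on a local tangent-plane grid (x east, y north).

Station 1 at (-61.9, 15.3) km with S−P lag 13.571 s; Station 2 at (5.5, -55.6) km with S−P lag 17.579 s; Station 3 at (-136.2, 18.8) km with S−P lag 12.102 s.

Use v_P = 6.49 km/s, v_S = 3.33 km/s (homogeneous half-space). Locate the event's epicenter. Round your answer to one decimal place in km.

Distance from S−P lag: d = Δt · v_P v_S / (v_P − v_S) = Δt · (6.49·3.33)/(6.49−3.33) ≈ 6.8391·Δt.
So d_Station 1 = 92.81, d_Station 2 = 120.23, d_Station 3 = 82.77 km.
Circle about each station: (x + 61.9)² + (y − 15.3)² = 92.81²; (x − 5.5)² + (y + 55.6)² = 120.23²; (x + 136.2)² + (y − 18.8)² = 82.77².
Subtracting pairs of circle equations eliminates x²+y² and gives linear equations (the radical axes):
134.8 x − 141.8 y = -6785.65
-148.6 x + 7.0 y = 16601.00
Solving the 2×2 system: x ≈ -114.6, y ≈ -61.1 km.

-114.6 km east, -61.1 km north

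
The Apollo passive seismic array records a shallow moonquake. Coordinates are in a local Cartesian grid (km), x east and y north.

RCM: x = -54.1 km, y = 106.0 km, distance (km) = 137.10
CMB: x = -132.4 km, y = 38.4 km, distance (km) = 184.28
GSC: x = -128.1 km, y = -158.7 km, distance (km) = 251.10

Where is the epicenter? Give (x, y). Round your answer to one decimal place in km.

Circle about each station: (x + 54.1)² + (y − 106.0)² = 137.10²; (x + 132.4)² + (y − 38.4)² = 184.28²; (x + 128.1)² + (y + 158.7)² = 251.10².
Subtracting the RCM equation from the CMB and GSC equations removes the quadratic terms:
-156.6 x − 135.2 y = -10321.20
-148.0 x − 529.4 y = -16822.31
Solving the 2×2 system: x ≈ 50.7, y ≈ 17.6 km.

(50.7, 17.6)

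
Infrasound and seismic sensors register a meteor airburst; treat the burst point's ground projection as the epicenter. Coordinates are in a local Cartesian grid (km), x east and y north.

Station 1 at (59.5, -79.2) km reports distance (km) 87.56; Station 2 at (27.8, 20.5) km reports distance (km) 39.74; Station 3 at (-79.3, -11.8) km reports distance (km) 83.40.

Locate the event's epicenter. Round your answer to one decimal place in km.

x ≈ 4.1 km, y ≈ -11.4 km

Circle about each station: (x − 59.5)² + (y + 79.2)² = 87.56²; (x − 27.8)² + (y − 20.5)² = 39.74²; (x + 79.3)² + (y + 11.8)² = 83.40².
Subtracting the Station 1 equation from the Station 2 and Station 3 equations removes the quadratic terms:
-63.4 x + 199.4 y = -2532.31
-277.6 x + 134.8 y = -2673.97
Solving the 2×2 system: x ≈ 4.1, y ≈ -11.4 km.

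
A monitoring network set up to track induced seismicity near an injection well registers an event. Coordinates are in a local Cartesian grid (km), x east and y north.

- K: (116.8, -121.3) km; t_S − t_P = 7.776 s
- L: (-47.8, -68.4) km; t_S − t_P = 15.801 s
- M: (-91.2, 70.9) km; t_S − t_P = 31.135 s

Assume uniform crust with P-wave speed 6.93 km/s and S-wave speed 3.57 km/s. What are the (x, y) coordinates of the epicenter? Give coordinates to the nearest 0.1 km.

(65.0, -96.9)

Distance from S−P lag: d = Δt · v_P v_S / (v_P − v_S) = Δt · (6.93·3.57)/(6.93−3.57) ≈ 7.3631·Δt.
So d_K = 57.26, d_L = 116.34, d_M = 229.25 km.
Circle about each station: (x − 116.8)² + (y + 121.3)² = 57.26²; (x + 47.8)² + (y + 68.4)² = 116.34²; (x + 91.2)² + (y − 70.9)² = 229.25².
Subtracting pairs of circle equations eliminates x²+y² and gives linear equations (the radical axes):
-329.2 x + 105.8 y = -31648.82
-416.0 x + 384.4 y = -64288.53
Solving the 2×2 system: x ≈ 65.0, y ≈ -96.9 km.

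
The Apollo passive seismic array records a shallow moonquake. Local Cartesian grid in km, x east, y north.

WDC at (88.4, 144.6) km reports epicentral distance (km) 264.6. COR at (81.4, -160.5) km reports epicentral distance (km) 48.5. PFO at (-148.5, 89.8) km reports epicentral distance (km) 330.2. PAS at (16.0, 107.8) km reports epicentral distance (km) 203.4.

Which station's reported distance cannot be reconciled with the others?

Solve using three stations at a time. Using WDC, COR, PFO (subtract circle equations pairwise → linear system) gives (x, y) ≈ (107.0, -119.3).
Distances from that point to each station vs reported:
  WDC: calculated 264.6 vs reported 264.6 → residual 0.0 km
  COR: calculated 48.5 vs reported 48.5 → residual 0.0 km
  PFO: calculated 330.2 vs reported 330.2 → residual 0.0 km
  PAS: calculated 244.7 vs reported 203.4 → residual 41.3 km
WDC, COR, PFO are mutually consistent (residuals ≈ 0); PAS is off by 41.3 km.

PAS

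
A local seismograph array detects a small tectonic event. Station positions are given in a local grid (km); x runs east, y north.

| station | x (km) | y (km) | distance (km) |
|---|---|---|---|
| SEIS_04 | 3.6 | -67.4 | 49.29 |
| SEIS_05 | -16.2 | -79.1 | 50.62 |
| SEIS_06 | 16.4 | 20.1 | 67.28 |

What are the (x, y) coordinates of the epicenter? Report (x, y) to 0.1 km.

Circle about each station: (x − 3.6)² + (y + 67.4)² = 49.29²; (x + 16.2)² + (y + 79.1)² = 50.62²; (x − 16.4)² + (y − 20.1)² = 67.28².
Subtracting the SEIS_04 equation from the SEIS_05 and SEIS_06 equations removes the quadratic terms:
-39.6 x − 23.4 y = 1830.65
25.6 x + 175.0 y = -5979.84
Solving the 2×2 system: x ≈ -28.5, y ≈ -30.0 km.
Check against SEIS_04 (with the unrounded x, y): √((x − 3.6)²+(y + 67.4)²) = 49.29 ≈ 49.29 km. ✓

x ≈ -28.5 km, y ≈ -30.0 km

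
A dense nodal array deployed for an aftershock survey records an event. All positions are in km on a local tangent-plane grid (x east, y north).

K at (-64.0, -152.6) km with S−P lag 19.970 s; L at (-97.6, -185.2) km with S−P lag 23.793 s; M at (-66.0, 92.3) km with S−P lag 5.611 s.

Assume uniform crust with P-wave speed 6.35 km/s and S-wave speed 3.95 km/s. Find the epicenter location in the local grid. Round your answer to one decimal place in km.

Distance from S−P lag: d = Δt · v_P v_S / (v_P − v_S) = Δt · (6.35·3.95)/(6.35−3.95) ≈ 10.4510·Δt.
So d_K = 208.71, d_L = 248.66, d_M = 58.64 km.
Circle about each station: (x + 64.0)² + (y + 152.6)² = 208.71²; (x + 97.6)² + (y + 185.2)² = 248.66²; (x + 66.0)² + (y − 92.3)² = 58.64².
Subtracting the K equation from the L and M equations removes the quadratic terms:
-67.2 x − 65.2 y = -1829.89
-4.0 x + 489.8 y = 25613.74
Solving the 2×2 system: x ≈ -23.3, y ≈ 52.1 km.
Check against K (with the unrounded x, y): √((x + 64.0)²+(y + 152.6)²) = 208.71 ≈ 208.71 km. ✓

-23.3 km east, 52.1 km north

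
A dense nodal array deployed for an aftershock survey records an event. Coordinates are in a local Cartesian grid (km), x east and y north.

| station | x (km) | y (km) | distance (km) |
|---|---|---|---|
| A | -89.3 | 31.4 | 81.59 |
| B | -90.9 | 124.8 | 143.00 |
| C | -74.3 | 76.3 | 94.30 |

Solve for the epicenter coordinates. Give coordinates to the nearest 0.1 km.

(-11.9, 5.6)

Circle about each station: (x + 89.3)² + (y − 31.4)² = 81.59²; (x + 90.9)² + (y − 124.8)² = 143.00²; (x + 74.3)² + (y − 76.3)² = 94.30².
Subtracting pairs of circle equations eliminates x²+y² and gives linear equations (the radical axes):
-3.2 x + 186.8 y = 1085.33
30.0 x + 89.8 y = 146.17
Solving the 2×2 system: x ≈ -11.9, y ≈ 5.6 km.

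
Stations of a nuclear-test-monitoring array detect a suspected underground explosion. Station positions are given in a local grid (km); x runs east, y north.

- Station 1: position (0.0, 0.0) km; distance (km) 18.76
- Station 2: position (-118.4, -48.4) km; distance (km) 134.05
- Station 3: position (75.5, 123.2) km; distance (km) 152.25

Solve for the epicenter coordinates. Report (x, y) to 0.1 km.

Circle about each station: x² + y² = 18.76²; (x + 118.4)² + (y + 48.4)² = 134.05²; (x − 75.5)² + (y − 123.2)² = 152.25².
Subtracting the Station 1 equation from the Station 2 and Station 3 equations removes the quadratic terms:
-236.8 x − 96.8 y = -1256.34
151.0 x + 246.4 y = -1949.63
Solving the 2×2 system: x ≈ 11.4, y ≈ -14.9 km.
Check against Station 1 (with the unrounded x, y): √(x²+y²) = 18.75 ≈ 18.76 km. ✓

11.4 km east, -14.9 km north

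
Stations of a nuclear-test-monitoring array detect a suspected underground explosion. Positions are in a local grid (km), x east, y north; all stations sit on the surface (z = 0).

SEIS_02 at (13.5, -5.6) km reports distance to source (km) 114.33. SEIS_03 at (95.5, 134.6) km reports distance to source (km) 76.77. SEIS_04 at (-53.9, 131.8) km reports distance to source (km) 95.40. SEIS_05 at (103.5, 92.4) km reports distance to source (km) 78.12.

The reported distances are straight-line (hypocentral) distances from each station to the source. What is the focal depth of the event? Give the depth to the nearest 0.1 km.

z ≈ 29.8 km

Each station gives a sphere (x−x_i)² + (y−y_i)² + z² = d_i² (stations at z=0).
Subtracting the SEIS_02 sphere from SEIS_03 and SEIS_04: z² cancels, leaving linear equations in x and y:
164.0 x + 280.4 y = 34201.52
-134.8 x + 274.8 y = 24033.03
Solving: x ≈ 32.097, y ≈ 103.201 km (keep extra digits for the depth step; rounded: 32.1, 103.2).
Then from the SEIS_02 sphere: z² = 114.33² − (x − 13.5)² − (y + 5.6)² with x = 32.097, y = 103.201, so z ≈ 29.797 ≈ 29.8 km.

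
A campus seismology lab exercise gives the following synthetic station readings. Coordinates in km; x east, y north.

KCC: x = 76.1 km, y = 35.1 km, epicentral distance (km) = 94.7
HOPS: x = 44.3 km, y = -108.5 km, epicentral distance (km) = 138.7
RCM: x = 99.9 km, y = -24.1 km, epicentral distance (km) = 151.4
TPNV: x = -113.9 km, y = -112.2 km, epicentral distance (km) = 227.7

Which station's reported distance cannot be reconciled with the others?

HOPS

Solve using three stations at a time. Using KCC, RCM, TPNV (subtract circle equations pairwise → linear system) gives (x, y) ≈ (-3.2, 86.7).
Distances from that point to each station vs reported:
  KCC: calculated 94.6 vs reported 94.7 → residual 0.1 km
  HOPS: calculated 200.9 vs reported 138.7 → residual 62.2 km
  RCM: calculated 151.3 vs reported 151.4 → residual 0.1 km
  TPNV: calculated 227.7 vs reported 227.7 → residual 0.0 km
KCC, RCM, TPNV are mutually consistent (residuals ≈ 0); HOPS is off by 62.2 km.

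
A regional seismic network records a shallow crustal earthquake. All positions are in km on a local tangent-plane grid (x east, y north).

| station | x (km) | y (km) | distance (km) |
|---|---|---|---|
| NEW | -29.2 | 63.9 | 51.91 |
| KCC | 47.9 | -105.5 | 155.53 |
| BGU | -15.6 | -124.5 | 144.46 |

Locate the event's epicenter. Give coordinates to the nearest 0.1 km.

Circle about each station: (x + 29.2)² + (y − 63.9)² = 51.91²; (x − 47.9)² + (y + 105.5)² = 155.53²; (x + 15.6)² + (y + 124.5)² = 144.46².
Subtracting the NEW equation from the KCC and BGU equations removes the quadratic terms:
154.2 x − 338.8 y = -13006.12
27.2 x − 376.8 y = -7366.28
Solving the 2×2 system: x ≈ -49.2, y ≈ 16.0 km.

-49.2 km east, 16.0 km north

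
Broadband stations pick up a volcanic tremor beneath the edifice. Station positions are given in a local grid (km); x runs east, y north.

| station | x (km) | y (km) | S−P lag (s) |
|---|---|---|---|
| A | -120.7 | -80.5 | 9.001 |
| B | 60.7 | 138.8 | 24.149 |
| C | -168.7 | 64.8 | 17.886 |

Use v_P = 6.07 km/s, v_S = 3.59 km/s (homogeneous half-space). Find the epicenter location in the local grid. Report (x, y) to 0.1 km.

x ≈ -52.3 km, y ≈ -40.8 km

Distance from S−P lag: d = Δt · v_P v_S / (v_P − v_S) = Δt · (6.07·3.59)/(6.07−3.59) ≈ 8.7868·Δt.
So d_A = 79.09, d_B = 212.19, d_C = 157.16 km.
Circle about each station: (x + 120.7)² + (y + 80.5)² = 79.09²; (x − 60.7)² + (y − 138.8)² = 212.19²; (x + 168.7)² + (y − 64.8)² = 157.16².
Subtracting the A equation from the B and C equations removes the quadratic terms:
362.8 x + 438.6 y = -36868.18
-96.0 x + 290.6 y = -6834.05
Solving the 2×2 system: x ≈ -52.3, y ≈ -40.8 km.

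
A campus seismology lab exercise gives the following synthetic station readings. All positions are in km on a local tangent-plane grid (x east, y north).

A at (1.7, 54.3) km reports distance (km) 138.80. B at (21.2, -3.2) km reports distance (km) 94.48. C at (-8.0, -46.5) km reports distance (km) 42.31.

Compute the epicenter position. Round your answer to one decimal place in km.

Circle about each station: (x − 1.7)² + (y − 54.3)² = 138.80²; (x − 21.2)² + (y + 3.2)² = 94.48²; (x + 8.0)² + (y + 46.5)² = 42.31².
Subtracting the A equation from the B and C equations removes the quadratic terms:
39.0 x − 115.0 y = 7847.27
-19.4 x − 201.6 y = 16750.17
Solving the 2×2 system: x ≈ -34.1, y ≈ -79.8 km.
Check against A (with the unrounded x, y): √((x − 1.7)²+(y − 54.3)²) = 138.80 ≈ 138.80 km. ✓

(-34.1, -79.8)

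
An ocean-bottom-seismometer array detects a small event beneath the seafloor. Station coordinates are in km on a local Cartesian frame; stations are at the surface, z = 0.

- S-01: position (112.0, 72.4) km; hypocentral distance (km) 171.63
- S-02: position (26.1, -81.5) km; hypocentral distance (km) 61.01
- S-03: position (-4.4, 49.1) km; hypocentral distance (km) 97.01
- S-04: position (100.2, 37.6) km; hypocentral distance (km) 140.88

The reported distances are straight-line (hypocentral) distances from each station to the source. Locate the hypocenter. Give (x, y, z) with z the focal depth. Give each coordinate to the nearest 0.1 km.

(-11.5, -43.2, 29.0)

Each station gives a sphere (x−x_i)² + (y−y_i)² + z² = d_i² (stations at z=0).
Subtracting the S-01 sphere from S-02 and S-03: z² cancels, leaving linear equations in x and y:
-171.8 x − 307.8 y = 15272.34
-232.8 x − 46.6 y = 4690.33
Solving: x ≈ -11.500, y ≈ -43.199 km (keep extra digits for the depth step; rounded: -11.5, -43.2).
Then from the S-01 sphere: z² = 171.63² − (x − 112.0)² − (y − 72.4)² with x = -11.500, y = -43.199, so z ≈ 29.008 ≈ 29.0 km.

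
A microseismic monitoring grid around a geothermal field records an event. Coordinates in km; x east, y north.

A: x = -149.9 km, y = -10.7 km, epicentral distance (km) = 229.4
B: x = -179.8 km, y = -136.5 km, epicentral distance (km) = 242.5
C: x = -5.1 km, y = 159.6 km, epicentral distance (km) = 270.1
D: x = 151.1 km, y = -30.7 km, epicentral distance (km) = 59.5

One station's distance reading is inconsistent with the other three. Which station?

Solve using three stations at a time. Using A, B, C (subtract circle equations pairwise → linear system) gives (x, y) ≈ (60.5, -102.6).
Distances from that point to each station vs reported:
  A: calculated 229.6 vs reported 229.4 → residual 0.2 km
  B: calculated 242.7 vs reported 242.5 → residual 0.2 km
  C: calculated 270.3 vs reported 270.1 → residual 0.2 km
  D: calculated 115.6 vs reported 59.5 → residual 56.1 km
A, B, C are mutually consistent (residuals ≈ 0); D is off by 56.1 km.

D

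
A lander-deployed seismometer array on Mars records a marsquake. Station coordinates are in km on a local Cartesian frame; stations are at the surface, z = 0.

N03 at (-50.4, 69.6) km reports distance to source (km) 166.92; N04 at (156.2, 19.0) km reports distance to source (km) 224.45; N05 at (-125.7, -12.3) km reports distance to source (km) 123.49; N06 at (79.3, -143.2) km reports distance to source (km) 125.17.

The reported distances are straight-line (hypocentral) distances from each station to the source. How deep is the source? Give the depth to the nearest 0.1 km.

depth ≈ 12.8 km

Each station gives a sphere (x−x_i)² + (y−y_i)² + z² = d_i² (stations at z=0).
Subtracting the N03 sphere from N04 and N05: z² cancels, leaving linear equations in x and y:
413.2 x − 101.2 y = -5140.40
-150.6 x − 163.8 y = 21179.97
Solving: x ≈ -36.002, y ≈ -96.203 km (keep extra digits for the depth step; rounded: -36.0, -96.2).
Then from the N03 sphere: z² = 166.92² − (x + 50.4)² − (y − 69.6)² with x = -36.002, y = -96.203, so z ≈ 12.820 ≈ 12.8 km.
Check against N06 (with the unrounded solution): distance 125.17 ≈ 125.17 km. ✓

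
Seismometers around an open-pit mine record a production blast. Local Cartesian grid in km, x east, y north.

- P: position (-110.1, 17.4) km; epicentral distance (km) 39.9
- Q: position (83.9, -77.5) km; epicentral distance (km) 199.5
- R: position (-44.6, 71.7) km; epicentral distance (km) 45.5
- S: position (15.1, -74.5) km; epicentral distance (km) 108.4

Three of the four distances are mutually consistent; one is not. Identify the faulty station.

Solve using three stations at a time. Using P, Q, R (subtract circle equations pairwise → linear system) gives (x, y) ≈ (-77.3, 40.1).
Distances from that point to each station vs reported:
  P: calculated 39.9 vs reported 39.9 → residual 0.0 km
  Q: calculated 199.5 vs reported 199.5 → residual 0.0 km
  R: calculated 45.5 vs reported 45.5 → residual 0.0 km
  S: calculated 147.2 vs reported 108.4 → residual 38.8 km
P, Q, R are mutually consistent (residuals ≈ 0); S is off by 38.8 km.

S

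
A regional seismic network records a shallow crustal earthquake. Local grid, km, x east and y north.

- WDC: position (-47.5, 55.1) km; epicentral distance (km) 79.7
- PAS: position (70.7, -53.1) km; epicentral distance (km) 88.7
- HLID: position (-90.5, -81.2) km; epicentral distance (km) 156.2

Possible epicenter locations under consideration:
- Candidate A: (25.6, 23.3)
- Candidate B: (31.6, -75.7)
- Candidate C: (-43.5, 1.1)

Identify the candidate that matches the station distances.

For each candidate, compare |candidate − station| to the reported distance:
Candidate A: residuals WDC 0.0, PAS 0.0, HLID 0.0 → max 0.0 km
Candidate B: residuals WDC 73.2, PAS 43.5, HLID 34.0 → max 73.2 km
Candidate C: residuals WDC 25.6, PAS 37.7, HLID 61.4 → max 61.4 km
Only Candidate A has all residuals ≈ 0.

Candidate A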